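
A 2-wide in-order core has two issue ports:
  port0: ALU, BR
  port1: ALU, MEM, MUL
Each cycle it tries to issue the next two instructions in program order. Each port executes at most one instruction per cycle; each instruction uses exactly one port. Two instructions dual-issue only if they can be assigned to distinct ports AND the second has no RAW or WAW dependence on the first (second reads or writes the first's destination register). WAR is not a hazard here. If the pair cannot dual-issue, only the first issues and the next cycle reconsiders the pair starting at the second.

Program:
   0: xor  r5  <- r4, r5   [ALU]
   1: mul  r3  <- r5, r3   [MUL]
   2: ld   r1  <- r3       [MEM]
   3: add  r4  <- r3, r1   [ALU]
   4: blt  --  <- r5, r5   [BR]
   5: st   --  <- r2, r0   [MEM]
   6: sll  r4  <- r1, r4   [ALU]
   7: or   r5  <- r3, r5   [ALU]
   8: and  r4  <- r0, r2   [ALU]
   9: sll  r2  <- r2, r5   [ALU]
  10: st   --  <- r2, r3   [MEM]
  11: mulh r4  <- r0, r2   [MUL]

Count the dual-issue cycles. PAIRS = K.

#0 head=0: xor i0 RAW r5
#1 head=1: mul i1 no-port MUL/MEM
#2 head=2: ld i2 RAW r1
#3 head=3: add/blt i3+i4 dual
#4 head=5: st/sll i5+i6 dual
#5 head=7: or/and i7+i8 dual
#6 head=9: sll i9 RAW r2
#7 head=10: st i10 no-port MEM/MUL
#8 head=11: mulh i11 tail

PAIRS = 3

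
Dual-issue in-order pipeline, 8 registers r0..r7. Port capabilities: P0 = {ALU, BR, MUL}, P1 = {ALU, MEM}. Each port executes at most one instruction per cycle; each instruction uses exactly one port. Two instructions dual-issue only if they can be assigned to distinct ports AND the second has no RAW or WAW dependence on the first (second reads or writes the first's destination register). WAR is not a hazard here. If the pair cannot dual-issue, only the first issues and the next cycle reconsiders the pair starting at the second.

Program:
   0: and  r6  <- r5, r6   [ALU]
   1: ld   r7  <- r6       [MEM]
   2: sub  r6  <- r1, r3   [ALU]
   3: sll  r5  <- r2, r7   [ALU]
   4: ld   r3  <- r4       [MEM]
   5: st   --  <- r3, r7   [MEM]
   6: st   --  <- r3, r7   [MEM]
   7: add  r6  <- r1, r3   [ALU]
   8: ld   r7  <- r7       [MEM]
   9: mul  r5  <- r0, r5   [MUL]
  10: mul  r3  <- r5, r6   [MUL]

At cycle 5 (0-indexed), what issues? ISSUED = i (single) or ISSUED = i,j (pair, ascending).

ISSUED = 8,9

t=0 i0:and ; RAW r6
t=1 i1,i2:ld;sub ; pair
t=2 i3,i4:sll;ld ; pair
t=3 i5:st ; no-port MEM/MEM
t=4 i6,i7:st;add ; pair
t=5 i8,i9:ld;mul ; pair
t=6 i10:mul ; tail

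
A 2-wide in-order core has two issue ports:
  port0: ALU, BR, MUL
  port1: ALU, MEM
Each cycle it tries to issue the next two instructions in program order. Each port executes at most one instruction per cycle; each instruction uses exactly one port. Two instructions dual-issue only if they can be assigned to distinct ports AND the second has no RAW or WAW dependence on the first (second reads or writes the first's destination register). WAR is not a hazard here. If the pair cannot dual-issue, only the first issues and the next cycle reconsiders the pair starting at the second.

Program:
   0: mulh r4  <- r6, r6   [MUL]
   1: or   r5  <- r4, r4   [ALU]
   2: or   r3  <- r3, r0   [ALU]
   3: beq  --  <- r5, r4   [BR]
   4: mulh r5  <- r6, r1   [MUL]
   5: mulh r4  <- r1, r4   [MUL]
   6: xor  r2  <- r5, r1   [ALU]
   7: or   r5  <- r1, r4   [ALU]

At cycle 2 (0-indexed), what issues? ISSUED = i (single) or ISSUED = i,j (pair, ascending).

c0: i0 mulh  RAW r4
c1: i1+i2 or/or  dual
c2: i3 beq  no-port BR/MUL
c3: i4 mulh  no-port MUL/MUL
c4: i5+i6 mulh/xor  dual
c5: i7 or  tail

ISSUED = 3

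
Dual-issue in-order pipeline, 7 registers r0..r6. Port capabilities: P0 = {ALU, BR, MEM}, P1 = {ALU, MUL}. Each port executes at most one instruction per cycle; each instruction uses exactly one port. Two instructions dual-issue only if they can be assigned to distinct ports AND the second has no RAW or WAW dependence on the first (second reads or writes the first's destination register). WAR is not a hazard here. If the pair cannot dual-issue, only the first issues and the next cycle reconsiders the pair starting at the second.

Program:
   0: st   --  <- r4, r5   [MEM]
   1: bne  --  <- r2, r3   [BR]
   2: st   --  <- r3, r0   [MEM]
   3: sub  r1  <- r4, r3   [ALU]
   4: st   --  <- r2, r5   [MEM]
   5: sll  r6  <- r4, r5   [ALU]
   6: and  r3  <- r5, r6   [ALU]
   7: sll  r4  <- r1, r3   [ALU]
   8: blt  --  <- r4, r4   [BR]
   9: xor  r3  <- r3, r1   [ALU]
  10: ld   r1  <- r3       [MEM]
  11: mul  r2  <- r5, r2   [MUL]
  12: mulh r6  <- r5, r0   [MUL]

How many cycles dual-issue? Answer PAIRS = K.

PAIRS = 4

c0: i0 st  no-port MEM/BR
c1: i1 bne  no-port BR/MEM
c2: i2/i3 st sub  dual
c3: i4/i5 st sll  dual
c4: i6 and  RAW r3
c5: i7 sll  RAW r4
c6: i8/i9 blt xor  dual
c7: i10/i11 ld mul  dual
c8: i12 mulh  tail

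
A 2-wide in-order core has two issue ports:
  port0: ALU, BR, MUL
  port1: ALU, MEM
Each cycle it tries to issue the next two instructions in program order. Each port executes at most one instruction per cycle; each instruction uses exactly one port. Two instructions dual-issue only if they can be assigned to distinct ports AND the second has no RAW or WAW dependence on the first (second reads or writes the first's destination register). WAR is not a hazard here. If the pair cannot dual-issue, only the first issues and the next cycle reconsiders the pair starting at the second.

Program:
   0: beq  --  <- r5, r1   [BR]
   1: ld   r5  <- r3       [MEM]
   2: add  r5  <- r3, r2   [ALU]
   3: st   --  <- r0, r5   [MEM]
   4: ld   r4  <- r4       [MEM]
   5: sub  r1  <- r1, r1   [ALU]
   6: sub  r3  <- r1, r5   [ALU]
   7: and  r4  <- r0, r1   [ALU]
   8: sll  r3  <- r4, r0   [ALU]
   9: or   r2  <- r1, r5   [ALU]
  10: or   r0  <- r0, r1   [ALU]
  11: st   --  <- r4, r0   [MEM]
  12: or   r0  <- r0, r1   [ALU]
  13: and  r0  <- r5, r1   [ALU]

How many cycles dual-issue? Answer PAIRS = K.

[0] i0,i1  beq.BR+ld.MEM  -- 2-wide
[1] i2  add.ALU  -- RAW r5
[2] i3  st.MEM  -- no-port MEM/MEM
[3] i4,i5  ld.MEM+sub.ALU  -- 2-wide
[4] i6,i7  sub.ALU+and.ALU  -- 2-wide
[5] i8,i9  sll.ALU+or.ALU  -- 2-wide
[6] i10  or.ALU  -- RAW r0
[7] i11,i12  st.MEM+or.ALU  -- 2-wide
[8] i13  and.ALU  -- tail

PAIRS = 5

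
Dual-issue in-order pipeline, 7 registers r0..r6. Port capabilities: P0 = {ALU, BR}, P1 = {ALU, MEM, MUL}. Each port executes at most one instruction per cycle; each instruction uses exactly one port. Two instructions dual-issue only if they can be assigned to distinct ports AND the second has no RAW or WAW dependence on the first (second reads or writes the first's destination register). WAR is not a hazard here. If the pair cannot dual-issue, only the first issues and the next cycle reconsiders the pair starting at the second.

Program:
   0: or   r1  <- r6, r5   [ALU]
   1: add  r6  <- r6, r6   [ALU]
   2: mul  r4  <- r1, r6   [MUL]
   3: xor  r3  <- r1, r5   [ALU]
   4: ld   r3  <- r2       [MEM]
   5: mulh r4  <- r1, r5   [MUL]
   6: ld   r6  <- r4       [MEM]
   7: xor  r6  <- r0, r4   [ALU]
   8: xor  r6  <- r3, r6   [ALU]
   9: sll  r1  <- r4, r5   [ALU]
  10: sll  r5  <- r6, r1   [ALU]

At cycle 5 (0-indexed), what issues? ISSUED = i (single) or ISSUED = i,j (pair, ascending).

ISSUED = 7

c0: i0,i1 or+add  pair
c1: i2,i3 mul+xor  pair
c2: i4 ld  no-port MEM/MUL
c3: i5 mulh  no-port MUL/MEM
c4: i6 ld  WAW r6
c5: i7 xor  RAW+WAW r6
c6: i8,i9 xor+sll  pair
c7: i10 sll  tail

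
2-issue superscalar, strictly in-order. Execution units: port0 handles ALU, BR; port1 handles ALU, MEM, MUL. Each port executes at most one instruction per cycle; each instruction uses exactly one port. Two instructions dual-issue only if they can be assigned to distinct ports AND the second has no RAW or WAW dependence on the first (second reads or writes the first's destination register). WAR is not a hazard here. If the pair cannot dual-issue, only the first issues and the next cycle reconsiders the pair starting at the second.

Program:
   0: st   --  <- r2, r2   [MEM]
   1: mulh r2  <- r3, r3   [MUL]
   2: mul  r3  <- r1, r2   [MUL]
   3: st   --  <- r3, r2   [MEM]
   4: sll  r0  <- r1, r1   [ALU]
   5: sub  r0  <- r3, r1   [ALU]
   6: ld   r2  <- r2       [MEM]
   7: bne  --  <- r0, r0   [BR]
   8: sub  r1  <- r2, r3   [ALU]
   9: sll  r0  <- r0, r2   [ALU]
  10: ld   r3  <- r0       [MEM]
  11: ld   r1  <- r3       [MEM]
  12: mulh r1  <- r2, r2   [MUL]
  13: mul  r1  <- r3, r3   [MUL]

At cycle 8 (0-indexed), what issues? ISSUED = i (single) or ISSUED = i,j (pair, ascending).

#0 head=0: st.MEM i0 no-port MEM/MUL
#1 head=1: mulh.MUL i1 no-port MUL/MUL
#2 head=2: mul.MUL i2 no-port MUL/MEM
#3 head=3: st.MEM+sll.ALU i3,i4 2-wide
#4 head=5: sub.ALU+ld.MEM i5,i6 2-wide
#5 head=7: bne.BR+sub.ALU i7,i8 2-wide
#6 head=9: sll.ALU i9 RAW r0
#7 head=10: ld.MEM i10 no-port MEM/MEM
#8 head=11: ld.MEM i11 no-port MEM/MUL
#9 head=12: mulh.MUL i12 no-port MUL/MUL
#10 head=13: mul.MUL i13 tail

ISSUED = 11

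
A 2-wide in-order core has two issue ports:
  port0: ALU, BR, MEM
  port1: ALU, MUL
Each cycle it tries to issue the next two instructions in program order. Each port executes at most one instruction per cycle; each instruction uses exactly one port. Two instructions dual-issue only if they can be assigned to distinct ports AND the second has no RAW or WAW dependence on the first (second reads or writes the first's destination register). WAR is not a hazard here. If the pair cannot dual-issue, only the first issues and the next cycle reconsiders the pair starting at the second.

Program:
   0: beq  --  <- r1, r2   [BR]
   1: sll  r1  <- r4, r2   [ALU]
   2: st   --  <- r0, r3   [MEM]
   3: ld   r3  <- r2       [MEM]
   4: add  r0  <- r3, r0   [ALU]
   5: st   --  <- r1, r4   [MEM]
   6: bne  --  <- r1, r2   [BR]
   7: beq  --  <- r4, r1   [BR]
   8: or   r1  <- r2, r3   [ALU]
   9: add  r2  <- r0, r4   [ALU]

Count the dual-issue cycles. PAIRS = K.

PAIRS = 3

  cy0 -> i0&i1 (beq+sll) pair
  cy1 -> i2 (st) no-port MEM/MEM
  cy2 -> i3 (ld) RAW r3
  cy3 -> i4&i5 (add+st) pair
  cy4 -> i6 (bne) no-port BR/BR
  cy5 -> i7&i8 (beq+or) pair
  cy6 -> i9 (add) tail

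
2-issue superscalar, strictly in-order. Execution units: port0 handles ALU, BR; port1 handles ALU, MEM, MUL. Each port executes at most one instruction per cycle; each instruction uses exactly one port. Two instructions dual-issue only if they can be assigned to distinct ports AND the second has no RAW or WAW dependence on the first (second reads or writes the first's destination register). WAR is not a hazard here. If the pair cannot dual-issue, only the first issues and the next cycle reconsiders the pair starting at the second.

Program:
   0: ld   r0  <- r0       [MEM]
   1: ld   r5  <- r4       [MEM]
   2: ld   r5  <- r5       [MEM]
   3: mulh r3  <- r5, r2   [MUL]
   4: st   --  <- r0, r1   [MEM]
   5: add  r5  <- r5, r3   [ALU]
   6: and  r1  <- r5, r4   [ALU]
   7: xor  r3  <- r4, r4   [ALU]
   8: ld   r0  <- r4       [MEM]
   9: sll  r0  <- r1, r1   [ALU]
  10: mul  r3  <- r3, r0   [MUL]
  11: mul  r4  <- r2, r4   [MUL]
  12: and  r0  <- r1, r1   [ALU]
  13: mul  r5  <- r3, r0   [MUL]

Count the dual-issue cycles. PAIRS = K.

PAIRS = 3

  cy0 -> i0 (ld) no-port MEM/MEM
  cy1 -> i1 (ld) no-port MEM/MEM
  cy2 -> i2 (ld) no-port MEM/MUL
  cy3 -> i3 (mulh) no-port MUL/MEM
  cy4 -> i4&i5 (st;add) dual
  cy5 -> i6&i7 (and;xor) dual
  cy6 -> i8 (ld) WAW r0
  cy7 -> i9 (sll) RAW r0
  cy8 -> i10 (mul) no-port MUL/MUL
  cy9 -> i11&i12 (mul;and) dual
  cy10 -> i13 (mul) tail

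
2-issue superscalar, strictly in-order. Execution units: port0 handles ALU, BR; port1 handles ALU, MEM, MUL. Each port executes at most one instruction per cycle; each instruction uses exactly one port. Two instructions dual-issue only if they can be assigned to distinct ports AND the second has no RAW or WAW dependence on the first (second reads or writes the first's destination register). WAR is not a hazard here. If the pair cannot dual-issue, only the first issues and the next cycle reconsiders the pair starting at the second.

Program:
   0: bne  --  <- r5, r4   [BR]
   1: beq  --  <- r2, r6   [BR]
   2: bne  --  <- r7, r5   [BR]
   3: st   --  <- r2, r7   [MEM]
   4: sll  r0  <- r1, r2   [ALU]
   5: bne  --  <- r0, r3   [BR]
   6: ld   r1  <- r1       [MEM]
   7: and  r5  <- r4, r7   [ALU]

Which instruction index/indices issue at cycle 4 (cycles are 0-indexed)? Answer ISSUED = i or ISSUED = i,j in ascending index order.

  cy0 -> i0 (bne.BR) no-port BR/BR
  cy1 -> i1 (beq.BR) no-port BR/BR
  cy2 -> i2/i3 (bne.BR/st.MEM) 2-wide
  cy3 -> i4 (sll.ALU) RAW r0
  cy4 -> i5/i6 (bne.BR/ld.MEM) 2-wide
  cy5 -> i7 (and.ALU) tail

ISSUED = 5,6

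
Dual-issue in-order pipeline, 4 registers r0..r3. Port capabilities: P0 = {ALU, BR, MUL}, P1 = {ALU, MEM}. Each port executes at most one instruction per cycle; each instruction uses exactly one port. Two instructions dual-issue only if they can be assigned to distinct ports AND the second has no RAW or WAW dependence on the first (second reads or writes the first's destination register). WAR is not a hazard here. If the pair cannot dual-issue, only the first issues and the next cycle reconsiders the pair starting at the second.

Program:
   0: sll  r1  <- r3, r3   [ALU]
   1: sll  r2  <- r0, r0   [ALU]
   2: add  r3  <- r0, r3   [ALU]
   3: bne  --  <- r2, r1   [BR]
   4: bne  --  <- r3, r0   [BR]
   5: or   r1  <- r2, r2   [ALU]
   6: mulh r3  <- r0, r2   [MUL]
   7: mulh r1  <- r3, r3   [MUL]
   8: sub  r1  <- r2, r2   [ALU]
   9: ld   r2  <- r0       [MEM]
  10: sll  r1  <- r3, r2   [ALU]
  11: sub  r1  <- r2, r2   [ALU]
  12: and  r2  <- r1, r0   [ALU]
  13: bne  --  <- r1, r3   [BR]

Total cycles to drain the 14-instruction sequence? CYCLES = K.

0. sll sll @i0+i1  | pair
1. add bne @i2+i3  | pair
2. bne or @i4+i5  | pair
3. mulh @i6  | no-port MUL/MUL
4. mulh @i7  | WAW r1
5. sub ld @i8+i9  | pair
6. sll @i10  | WAW r1
7. sub @i11  | RAW r1
8. and bne @i12+i13  | pair

CYCLES = 9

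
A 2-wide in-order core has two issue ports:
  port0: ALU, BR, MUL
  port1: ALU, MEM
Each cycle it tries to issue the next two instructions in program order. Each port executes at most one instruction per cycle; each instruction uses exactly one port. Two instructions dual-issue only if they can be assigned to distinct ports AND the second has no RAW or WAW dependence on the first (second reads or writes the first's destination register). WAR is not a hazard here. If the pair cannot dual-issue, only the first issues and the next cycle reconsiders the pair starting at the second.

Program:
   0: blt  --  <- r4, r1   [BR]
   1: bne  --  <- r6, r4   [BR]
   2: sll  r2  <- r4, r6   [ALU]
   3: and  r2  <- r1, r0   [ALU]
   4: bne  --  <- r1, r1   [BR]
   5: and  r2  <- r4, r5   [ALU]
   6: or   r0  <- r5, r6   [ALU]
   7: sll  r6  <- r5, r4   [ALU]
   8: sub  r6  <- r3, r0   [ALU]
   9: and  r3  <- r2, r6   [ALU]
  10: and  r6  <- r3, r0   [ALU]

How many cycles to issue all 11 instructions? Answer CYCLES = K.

0. blt.BR @i0  | no-port BR/BR
1. bne.BR;sll.ALU @i1,i2  | 2-wide
2. and.ALU;bne.BR @i3,i4  | 2-wide
3. and.ALU;or.ALU @i5,i6  | 2-wide
4. sll.ALU @i7  | WAW r6
5. sub.ALU @i8  | RAW r6
6. and.ALU @i9  | RAW r3
7. and.ALU @i10  | tail

CYCLES = 8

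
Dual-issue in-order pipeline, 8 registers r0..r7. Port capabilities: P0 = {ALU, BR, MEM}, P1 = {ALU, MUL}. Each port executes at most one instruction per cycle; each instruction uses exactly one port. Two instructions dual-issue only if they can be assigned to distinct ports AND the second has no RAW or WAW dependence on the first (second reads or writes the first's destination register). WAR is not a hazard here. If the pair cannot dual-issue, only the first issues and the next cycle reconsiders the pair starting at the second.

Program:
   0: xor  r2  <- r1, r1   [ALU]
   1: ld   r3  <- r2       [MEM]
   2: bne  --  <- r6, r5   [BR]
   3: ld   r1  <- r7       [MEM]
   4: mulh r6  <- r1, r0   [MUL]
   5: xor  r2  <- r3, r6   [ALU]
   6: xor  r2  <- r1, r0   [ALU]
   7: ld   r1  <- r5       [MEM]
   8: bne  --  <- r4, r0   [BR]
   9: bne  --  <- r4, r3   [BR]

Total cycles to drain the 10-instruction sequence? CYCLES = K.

CYCLES = 9

c0: i0 xor.ALU  RAW r2
c1: i1 ld.MEM  no-port MEM/BR
c2: i2 bne.BR  no-port BR/MEM
c3: i3 ld.MEM  RAW r1
c4: i4 mulh.MUL  RAW r6
c5: i5 xor.ALU  WAW r2
c6: i6,i7 xor.ALU+ld.MEM  2-wide
c7: i8 bne.BR  no-port BR/BR
c8: i9 bne.BR  tail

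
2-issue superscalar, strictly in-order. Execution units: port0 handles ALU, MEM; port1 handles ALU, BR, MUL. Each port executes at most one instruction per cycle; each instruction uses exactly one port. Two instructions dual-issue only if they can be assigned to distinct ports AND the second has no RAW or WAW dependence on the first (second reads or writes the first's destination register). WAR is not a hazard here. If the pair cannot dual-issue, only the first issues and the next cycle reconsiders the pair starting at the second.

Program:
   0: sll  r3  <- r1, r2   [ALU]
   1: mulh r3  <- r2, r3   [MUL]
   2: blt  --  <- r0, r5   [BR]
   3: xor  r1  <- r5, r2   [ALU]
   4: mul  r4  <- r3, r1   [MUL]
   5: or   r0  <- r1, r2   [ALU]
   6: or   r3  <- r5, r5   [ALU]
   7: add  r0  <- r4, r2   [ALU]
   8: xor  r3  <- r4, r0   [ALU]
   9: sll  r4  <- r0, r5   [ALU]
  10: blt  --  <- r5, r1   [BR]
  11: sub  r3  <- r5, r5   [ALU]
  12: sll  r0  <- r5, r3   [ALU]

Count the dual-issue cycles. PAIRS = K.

#0 head=0: sll i0 RAW+WAW r3
#1 head=1: mulh i1 no-port MUL/BR
#2 head=2: blt+xor i2&i3 dual
#3 head=4: mul+or i4&i5 dual
#4 head=6: or+add i6&i7 dual
#5 head=8: xor+sll i8&i9 dual
#6 head=10: blt+sub i10&i11 dual
#7 head=12: sll i12 tail

PAIRS = 5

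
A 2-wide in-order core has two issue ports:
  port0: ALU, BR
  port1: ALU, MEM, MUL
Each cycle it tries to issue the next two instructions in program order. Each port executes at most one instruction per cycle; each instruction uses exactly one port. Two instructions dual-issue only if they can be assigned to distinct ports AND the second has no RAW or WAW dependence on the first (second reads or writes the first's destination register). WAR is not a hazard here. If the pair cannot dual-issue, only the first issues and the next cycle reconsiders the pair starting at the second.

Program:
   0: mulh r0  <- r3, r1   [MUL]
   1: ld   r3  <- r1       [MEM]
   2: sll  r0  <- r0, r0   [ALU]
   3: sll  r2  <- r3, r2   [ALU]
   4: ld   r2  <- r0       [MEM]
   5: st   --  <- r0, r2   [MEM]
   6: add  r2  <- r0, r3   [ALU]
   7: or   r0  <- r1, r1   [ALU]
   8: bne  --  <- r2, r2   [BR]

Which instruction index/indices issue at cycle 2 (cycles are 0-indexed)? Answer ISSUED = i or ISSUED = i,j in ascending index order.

ISSUED = 3

t=0 i0:mulh.MUL ; no-port MUL/MEM
t=1 i1+i2:ld.MEM;sll.ALU ; 2-wide
t=2 i3:sll.ALU ; WAW r2
t=3 i4:ld.MEM ; no-port MEM/MEM
t=4 i5+i6:st.MEM;add.ALU ; 2-wide
t=5 i7+i8:or.ALU;bne.BR ; 2-wide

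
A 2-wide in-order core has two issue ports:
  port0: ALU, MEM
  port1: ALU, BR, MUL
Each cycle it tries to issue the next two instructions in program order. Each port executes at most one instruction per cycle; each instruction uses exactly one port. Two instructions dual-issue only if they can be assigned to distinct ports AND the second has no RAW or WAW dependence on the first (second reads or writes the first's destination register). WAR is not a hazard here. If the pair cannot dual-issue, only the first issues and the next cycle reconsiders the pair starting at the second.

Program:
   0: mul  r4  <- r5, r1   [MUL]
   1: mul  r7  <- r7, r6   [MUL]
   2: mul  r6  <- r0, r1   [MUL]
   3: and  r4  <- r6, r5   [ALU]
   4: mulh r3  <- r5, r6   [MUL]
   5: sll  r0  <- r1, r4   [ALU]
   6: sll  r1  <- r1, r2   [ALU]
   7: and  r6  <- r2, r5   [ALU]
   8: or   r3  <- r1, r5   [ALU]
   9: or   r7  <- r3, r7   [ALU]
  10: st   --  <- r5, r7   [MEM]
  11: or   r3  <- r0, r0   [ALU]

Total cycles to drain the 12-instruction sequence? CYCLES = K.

CYCLES = 8

#0 head=0: mul.MUL i0 no-port MUL/MUL
#1 head=1: mul.MUL i1 no-port MUL/MUL
#2 head=2: mul.MUL i2 RAW r6
#3 head=3: and.ALU mulh.MUL i3,i4 pair
#4 head=5: sll.ALU sll.ALU i5,i6 pair
#5 head=7: and.ALU or.ALU i7,i8 pair
#6 head=9: or.ALU i9 RAW r7
#7 head=10: st.MEM or.ALU i10,i11 pair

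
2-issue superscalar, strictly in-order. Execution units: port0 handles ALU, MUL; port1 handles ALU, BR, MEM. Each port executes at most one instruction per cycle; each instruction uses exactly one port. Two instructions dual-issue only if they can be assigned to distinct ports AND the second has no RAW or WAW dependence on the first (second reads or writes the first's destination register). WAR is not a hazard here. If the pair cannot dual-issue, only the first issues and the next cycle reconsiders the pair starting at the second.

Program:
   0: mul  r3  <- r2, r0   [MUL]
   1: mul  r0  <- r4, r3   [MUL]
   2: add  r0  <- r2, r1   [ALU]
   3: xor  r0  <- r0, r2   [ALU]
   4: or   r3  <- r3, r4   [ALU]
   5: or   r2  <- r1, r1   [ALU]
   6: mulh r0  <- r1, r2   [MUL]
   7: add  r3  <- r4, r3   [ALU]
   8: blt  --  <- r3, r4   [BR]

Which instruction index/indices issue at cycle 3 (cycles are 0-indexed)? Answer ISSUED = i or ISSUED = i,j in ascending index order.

ISSUED = 3,4

c0: i0 mul.MUL  no-port MUL/MUL
c1: i1 mul.MUL  WAW r0
c2: i2 add.ALU  RAW+WAW r0
c3: i3&i4 xor.ALU/or.ALU  pair
c4: i5 or.ALU  RAW r2
c5: i6&i7 mulh.MUL/add.ALU  pair
c6: i8 blt.BR  tail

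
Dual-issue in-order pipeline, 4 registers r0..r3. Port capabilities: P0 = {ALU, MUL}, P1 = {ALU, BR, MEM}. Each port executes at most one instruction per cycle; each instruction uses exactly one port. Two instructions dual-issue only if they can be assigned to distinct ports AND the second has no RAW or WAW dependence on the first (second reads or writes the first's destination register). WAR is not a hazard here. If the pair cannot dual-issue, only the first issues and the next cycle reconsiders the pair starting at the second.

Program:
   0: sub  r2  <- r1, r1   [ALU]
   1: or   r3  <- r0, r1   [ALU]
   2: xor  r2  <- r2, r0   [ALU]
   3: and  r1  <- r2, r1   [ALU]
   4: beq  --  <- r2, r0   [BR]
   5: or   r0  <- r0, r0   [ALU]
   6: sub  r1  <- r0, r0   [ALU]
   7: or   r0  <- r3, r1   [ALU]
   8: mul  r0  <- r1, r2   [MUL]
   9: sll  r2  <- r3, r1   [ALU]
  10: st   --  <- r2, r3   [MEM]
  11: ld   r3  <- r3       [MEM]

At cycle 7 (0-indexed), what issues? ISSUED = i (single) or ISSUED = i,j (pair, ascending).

ISSUED = 10

c0: i0,i1 sub/or  dual
c1: i2 xor  RAW r2
c2: i3,i4 and/beq  dual
c3: i5 or  RAW r0
c4: i6 sub  RAW r1
c5: i7 or  WAW r0
c6: i8,i9 mul/sll  dual
c7: i10 st  no-port MEM/MEM
c8: i11 ld  tail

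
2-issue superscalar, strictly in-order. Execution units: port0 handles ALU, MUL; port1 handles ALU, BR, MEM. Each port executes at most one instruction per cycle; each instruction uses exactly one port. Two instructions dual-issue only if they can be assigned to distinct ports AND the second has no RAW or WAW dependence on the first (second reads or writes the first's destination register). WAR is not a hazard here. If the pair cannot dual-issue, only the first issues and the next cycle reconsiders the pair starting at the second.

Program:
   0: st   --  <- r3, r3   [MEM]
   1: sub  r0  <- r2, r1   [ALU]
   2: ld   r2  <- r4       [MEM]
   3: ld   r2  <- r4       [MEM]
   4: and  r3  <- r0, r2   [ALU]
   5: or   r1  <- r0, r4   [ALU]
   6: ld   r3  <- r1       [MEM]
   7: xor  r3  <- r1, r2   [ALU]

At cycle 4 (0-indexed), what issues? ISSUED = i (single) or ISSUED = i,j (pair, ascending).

[0] i0/i1  st.MEM sub.ALU  -- dual
[1] i2  ld.MEM  -- no-port MEM/MEM
[2] i3  ld.MEM  -- RAW r2
[3] i4/i5  and.ALU or.ALU  -- dual
[4] i6  ld.MEM  -- WAW r3
[5] i7  xor.ALU  -- tail

ISSUED = 6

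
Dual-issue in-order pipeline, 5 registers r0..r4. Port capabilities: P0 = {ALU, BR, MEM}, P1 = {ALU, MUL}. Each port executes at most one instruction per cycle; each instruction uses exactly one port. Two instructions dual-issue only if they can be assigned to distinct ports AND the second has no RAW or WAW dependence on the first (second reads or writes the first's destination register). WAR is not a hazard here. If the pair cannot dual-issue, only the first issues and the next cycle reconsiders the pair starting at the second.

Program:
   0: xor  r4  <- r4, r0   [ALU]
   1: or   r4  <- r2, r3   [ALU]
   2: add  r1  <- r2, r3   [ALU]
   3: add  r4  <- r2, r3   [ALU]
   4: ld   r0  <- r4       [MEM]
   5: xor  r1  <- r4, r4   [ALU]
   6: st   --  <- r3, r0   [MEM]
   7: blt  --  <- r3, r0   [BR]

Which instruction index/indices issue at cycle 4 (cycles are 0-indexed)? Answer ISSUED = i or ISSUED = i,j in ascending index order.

[0] i0  xor  -- WAW r4
[1] i1+i2  or+add  -- pair
[2] i3  add  -- RAW r4
[3] i4+i5  ld+xor  -- pair
[4] i6  st  -- no-port MEM/BR
[5] i7  blt  -- tail

ISSUED = 6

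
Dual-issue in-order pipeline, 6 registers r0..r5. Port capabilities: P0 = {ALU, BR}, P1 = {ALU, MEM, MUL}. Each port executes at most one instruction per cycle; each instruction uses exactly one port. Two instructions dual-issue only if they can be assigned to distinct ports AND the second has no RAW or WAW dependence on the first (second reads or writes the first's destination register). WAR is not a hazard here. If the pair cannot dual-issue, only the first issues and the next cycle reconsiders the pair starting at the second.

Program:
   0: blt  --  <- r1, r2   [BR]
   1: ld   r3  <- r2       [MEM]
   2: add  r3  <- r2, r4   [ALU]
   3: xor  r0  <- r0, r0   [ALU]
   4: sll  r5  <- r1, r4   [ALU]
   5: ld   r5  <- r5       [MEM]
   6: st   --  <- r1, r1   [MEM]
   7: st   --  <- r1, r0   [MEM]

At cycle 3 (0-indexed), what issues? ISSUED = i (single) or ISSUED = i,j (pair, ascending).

ISSUED = 5

t=0 i0&i1:blt;ld ; dual
t=1 i2&i3:add;xor ; dual
t=2 i4:sll ; RAW+WAW r5
t=3 i5:ld ; no-port MEM/MEM
t=4 i6:st ; no-port MEM/MEM
t=5 i7:st ; tail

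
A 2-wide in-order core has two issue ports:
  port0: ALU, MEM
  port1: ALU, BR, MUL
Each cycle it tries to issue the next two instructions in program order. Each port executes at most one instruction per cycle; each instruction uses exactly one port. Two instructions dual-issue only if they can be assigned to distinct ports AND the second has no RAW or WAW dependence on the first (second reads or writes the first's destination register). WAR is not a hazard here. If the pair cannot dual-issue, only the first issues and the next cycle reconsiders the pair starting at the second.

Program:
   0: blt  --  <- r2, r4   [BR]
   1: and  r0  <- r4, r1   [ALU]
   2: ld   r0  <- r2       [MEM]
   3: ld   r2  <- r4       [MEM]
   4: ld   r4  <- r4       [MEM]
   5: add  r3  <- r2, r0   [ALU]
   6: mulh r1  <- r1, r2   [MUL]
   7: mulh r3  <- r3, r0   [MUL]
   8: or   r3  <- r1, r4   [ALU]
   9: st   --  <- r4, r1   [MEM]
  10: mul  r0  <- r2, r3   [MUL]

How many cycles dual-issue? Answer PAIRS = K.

0. blt;and @i0&i1  | pair
1. ld @i2  | no-port MEM/MEM
2. ld @i3  | no-port MEM/MEM
3. ld;add @i4&i5  | pair
4. mulh @i6  | no-port MUL/MUL
5. mulh @i7  | WAW r3
6. or;st @i8&i9  | pair
7. mul @i10  | tail

PAIRS = 3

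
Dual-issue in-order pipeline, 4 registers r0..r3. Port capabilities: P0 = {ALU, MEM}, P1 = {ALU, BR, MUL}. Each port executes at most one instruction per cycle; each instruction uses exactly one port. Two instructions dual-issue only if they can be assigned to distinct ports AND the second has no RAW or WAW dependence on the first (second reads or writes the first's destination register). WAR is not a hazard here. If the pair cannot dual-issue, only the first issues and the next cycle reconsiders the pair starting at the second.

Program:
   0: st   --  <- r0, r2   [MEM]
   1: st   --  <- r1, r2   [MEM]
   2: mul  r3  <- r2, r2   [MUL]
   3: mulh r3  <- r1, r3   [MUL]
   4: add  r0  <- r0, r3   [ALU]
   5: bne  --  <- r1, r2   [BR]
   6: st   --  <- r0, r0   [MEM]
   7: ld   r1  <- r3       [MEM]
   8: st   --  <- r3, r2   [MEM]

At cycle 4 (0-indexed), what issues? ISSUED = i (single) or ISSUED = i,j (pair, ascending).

0. st @i0  | no-port MEM/MEM
1. st/mul @i1+i2  | dual
2. mulh @i3  | RAW r3
3. add/bne @i4+i5  | dual
4. st @i6  | no-port MEM/MEM
5. ld @i7  | no-port MEM/MEM
6. st @i8  | tail

ISSUED = 6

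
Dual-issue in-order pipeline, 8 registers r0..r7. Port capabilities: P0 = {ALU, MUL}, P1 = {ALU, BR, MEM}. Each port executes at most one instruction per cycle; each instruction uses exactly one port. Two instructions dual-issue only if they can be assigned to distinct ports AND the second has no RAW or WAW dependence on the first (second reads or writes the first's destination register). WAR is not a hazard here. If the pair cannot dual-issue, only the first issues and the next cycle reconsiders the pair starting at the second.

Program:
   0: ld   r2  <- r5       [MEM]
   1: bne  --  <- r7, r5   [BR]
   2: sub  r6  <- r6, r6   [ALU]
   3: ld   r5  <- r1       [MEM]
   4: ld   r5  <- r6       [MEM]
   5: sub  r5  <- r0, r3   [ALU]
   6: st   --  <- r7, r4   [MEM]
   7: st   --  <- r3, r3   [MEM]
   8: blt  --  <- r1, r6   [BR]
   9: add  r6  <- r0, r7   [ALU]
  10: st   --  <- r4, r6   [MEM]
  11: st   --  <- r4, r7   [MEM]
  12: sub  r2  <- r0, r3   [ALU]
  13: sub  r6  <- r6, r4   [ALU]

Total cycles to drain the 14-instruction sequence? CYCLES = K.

  cy0 -> i0 (ld.MEM) no-port MEM/BR
  cy1 -> i1&i2 (bne.BR/sub.ALU) pair
  cy2 -> i3 (ld.MEM) no-port MEM/MEM
  cy3 -> i4 (ld.MEM) WAW r5
  cy4 -> i5&i6 (sub.ALU/st.MEM) pair
  cy5 -> i7 (st.MEM) no-port MEM/BR
  cy6 -> i8&i9 (blt.BR/add.ALU) pair
  cy7 -> i10 (st.MEM) no-port MEM/MEM
  cy8 -> i11&i12 (st.MEM/sub.ALU) pair
  cy9 -> i13 (sub.ALU) tail

CYCLES = 10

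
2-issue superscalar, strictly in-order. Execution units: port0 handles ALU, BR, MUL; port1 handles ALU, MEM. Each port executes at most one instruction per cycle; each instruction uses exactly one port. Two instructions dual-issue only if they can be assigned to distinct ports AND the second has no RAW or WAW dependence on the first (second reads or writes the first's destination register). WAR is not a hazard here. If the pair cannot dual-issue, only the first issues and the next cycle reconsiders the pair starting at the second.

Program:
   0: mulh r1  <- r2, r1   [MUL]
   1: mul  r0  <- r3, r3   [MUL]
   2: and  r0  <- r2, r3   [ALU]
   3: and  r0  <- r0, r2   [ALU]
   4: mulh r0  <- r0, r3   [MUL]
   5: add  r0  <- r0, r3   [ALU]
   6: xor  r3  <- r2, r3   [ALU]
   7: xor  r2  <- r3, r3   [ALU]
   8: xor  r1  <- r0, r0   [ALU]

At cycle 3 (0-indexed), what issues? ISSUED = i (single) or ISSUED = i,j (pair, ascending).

t=0 i0:mulh ; no-port MUL/MUL
t=1 i1:mul ; WAW r0
t=2 i2:and ; RAW+WAW r0
t=3 i3:and ; RAW+WAW r0
t=4 i4:mulh ; RAW+WAW r0
t=5 i5+i6:add/xor ; dual
t=6 i7+i8:xor/xor ; dual

ISSUED = 3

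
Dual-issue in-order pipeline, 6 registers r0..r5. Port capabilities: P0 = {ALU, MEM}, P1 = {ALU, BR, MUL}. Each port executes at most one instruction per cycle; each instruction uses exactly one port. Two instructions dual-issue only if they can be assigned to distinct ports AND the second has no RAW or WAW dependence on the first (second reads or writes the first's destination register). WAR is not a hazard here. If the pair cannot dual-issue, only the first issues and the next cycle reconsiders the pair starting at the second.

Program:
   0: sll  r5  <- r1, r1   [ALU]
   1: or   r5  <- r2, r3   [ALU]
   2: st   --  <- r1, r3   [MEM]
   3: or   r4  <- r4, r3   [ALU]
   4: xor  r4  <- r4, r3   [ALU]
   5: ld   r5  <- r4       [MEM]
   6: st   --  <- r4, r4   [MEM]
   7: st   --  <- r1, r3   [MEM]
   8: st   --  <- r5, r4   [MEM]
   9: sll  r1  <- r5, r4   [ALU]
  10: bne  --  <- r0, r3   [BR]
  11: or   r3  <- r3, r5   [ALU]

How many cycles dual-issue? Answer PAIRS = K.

#0 head=0: sll.ALU i0 WAW r5
#1 head=1: or.ALU/st.MEM i1+i2 dual
#2 head=3: or.ALU i3 RAW+WAW r4
#3 head=4: xor.ALU i4 RAW r4
#4 head=5: ld.MEM i5 no-port MEM/MEM
#5 head=6: st.MEM i6 no-port MEM/MEM
#6 head=7: st.MEM i7 no-port MEM/MEM
#7 head=8: st.MEM/sll.ALU i8+i9 dual
#8 head=10: bne.BR/or.ALU i10+i11 dual

PAIRS = 3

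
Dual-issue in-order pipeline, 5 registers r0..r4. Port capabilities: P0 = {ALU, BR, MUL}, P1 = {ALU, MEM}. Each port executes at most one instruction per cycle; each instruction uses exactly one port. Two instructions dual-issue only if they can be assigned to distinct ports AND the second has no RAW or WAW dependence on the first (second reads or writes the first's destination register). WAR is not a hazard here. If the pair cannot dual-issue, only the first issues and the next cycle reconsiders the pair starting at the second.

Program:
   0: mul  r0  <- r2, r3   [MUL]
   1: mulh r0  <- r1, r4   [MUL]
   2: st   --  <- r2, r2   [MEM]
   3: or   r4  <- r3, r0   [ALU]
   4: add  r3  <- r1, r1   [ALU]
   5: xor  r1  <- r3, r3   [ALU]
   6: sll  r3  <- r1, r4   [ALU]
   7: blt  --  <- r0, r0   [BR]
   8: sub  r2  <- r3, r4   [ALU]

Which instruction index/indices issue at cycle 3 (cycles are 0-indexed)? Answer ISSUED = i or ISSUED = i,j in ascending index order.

ISSUED = 5

t=0 i0:mul ; no-port MUL/MUL
t=1 i1/i2:mulh+st ; 2-wide
t=2 i3/i4:or+add ; 2-wide
t=3 i5:xor ; RAW r1
t=4 i6/i7:sll+blt ; 2-wide
t=5 i8:sub ; tail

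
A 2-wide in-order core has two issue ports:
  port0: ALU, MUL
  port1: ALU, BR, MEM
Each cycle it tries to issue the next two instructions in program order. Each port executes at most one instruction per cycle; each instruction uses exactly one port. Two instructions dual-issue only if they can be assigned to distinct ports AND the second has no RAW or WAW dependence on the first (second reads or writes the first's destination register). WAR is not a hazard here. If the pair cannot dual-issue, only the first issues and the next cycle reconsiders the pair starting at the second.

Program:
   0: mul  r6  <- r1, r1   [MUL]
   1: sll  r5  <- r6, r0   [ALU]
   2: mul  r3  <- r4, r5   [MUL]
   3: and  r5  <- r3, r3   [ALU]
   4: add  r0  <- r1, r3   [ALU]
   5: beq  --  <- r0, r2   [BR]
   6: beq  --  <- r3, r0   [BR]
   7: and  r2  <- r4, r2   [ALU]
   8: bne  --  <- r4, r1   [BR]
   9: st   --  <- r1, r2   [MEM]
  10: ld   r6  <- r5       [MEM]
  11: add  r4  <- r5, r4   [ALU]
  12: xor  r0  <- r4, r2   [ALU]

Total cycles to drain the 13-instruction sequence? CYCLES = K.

t=0 i0:mul.MUL ; RAW r6
t=1 i1:sll.ALU ; RAW r5
t=2 i2:mul.MUL ; RAW r3
t=3 i3&i4:and.ALU+add.ALU ; dual
t=4 i5:beq.BR ; no-port BR/BR
t=5 i6&i7:beq.BR+and.ALU ; dual
t=6 i8:bne.BR ; no-port BR/MEM
t=7 i9:st.MEM ; no-port MEM/MEM
t=8 i10&i11:ld.MEM+add.ALU ; dual
t=9 i12:xor.ALU ; tail

CYCLES = 10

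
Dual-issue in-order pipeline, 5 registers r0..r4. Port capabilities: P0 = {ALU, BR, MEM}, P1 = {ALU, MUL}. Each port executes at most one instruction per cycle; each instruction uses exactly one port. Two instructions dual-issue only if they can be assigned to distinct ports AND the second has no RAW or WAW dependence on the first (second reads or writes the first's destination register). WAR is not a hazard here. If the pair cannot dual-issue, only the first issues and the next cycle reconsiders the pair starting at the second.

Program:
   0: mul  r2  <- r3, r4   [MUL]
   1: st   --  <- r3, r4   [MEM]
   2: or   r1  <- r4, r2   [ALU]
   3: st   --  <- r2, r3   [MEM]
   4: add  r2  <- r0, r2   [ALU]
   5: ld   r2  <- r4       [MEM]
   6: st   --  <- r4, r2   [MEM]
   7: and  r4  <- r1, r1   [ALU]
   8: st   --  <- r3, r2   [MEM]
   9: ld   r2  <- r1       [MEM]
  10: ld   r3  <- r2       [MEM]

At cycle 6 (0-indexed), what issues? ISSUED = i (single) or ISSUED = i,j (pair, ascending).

ISSUED = 9

#0 head=0: mul.MUL;st.MEM i0,i1 dual
#1 head=2: or.ALU;st.MEM i2,i3 dual
#2 head=4: add.ALU i4 WAW r2
#3 head=5: ld.MEM i5 no-port MEM/MEM
#4 head=6: st.MEM;and.ALU i6,i7 dual
#5 head=8: st.MEM i8 no-port MEM/MEM
#6 head=9: ld.MEM i9 no-port MEM/MEM
#7 head=10: ld.MEM i10 tail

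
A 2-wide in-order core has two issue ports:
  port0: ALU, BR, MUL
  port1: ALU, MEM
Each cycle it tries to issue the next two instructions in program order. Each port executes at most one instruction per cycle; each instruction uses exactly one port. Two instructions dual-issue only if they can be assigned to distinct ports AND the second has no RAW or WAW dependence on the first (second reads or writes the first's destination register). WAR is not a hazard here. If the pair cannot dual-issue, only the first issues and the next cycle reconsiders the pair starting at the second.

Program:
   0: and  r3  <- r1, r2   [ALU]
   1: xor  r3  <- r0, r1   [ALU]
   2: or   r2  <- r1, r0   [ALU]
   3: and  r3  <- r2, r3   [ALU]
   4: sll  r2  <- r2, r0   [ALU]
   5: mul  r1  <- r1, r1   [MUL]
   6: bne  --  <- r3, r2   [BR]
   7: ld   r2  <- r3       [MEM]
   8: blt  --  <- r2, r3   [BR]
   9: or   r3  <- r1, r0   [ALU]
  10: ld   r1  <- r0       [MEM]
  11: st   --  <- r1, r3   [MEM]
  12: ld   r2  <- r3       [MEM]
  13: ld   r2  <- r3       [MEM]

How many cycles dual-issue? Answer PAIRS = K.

  cy0 -> i0 (and.ALU) WAW r3
  cy1 -> i1/i2 (xor.ALU or.ALU) pair
  cy2 -> i3/i4 (and.ALU sll.ALU) pair
  cy3 -> i5 (mul.MUL) no-port MUL/BR
  cy4 -> i6/i7 (bne.BR ld.MEM) pair
  cy5 -> i8/i9 (blt.BR or.ALU) pair
  cy6 -> i10 (ld.MEM) no-port MEM/MEM
  cy7 -> i11 (st.MEM) no-port MEM/MEM
  cy8 -> i12 (ld.MEM) no-port MEM/MEM
  cy9 -> i13 (ld.MEM) tail

PAIRS = 4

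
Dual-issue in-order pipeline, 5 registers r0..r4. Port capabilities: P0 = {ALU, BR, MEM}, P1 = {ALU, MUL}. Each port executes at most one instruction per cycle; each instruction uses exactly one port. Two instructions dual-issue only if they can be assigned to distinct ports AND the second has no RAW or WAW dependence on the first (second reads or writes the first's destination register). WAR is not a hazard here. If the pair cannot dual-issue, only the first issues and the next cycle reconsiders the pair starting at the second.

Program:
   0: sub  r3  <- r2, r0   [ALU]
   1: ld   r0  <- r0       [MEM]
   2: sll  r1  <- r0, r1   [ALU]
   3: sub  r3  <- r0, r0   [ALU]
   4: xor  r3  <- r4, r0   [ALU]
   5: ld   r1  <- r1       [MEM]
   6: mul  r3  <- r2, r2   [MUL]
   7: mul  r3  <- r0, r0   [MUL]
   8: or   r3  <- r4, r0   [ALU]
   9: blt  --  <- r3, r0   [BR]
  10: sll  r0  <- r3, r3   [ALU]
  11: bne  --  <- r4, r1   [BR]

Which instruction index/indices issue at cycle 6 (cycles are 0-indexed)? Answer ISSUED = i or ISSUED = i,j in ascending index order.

ISSUED = 9,10

0. sub ld @i0,i1  | pair
1. sll sub @i2,i3  | pair
2. xor ld @i4,i5  | pair
3. mul @i6  | no-port MUL/MUL
4. mul @i7  | WAW r3
5. or @i8  | RAW r3
6. blt sll @i9,i10  | pair
7. bne @i11  | tail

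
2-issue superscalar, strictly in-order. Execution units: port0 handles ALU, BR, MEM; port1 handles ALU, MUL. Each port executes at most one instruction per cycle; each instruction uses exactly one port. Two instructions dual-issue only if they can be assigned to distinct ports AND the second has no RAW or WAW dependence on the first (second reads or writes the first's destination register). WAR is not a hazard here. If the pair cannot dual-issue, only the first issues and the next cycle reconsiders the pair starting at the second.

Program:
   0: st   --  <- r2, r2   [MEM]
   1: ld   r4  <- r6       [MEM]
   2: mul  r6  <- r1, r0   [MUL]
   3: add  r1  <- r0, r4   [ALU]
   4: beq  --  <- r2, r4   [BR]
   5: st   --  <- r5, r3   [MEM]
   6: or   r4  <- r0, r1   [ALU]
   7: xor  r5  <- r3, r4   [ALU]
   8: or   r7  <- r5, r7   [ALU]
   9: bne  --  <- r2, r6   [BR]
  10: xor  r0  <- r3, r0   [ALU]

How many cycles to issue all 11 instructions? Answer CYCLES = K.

0. st @i0  | no-port MEM/MEM
1. ld mul @i1+i2  | 2-wide
2. add beq @i3+i4  | 2-wide
3. st or @i5+i6  | 2-wide
4. xor @i7  | RAW r5
5. or bne @i8+i9  | 2-wide
6. xor @i10  | tail

CYCLES = 7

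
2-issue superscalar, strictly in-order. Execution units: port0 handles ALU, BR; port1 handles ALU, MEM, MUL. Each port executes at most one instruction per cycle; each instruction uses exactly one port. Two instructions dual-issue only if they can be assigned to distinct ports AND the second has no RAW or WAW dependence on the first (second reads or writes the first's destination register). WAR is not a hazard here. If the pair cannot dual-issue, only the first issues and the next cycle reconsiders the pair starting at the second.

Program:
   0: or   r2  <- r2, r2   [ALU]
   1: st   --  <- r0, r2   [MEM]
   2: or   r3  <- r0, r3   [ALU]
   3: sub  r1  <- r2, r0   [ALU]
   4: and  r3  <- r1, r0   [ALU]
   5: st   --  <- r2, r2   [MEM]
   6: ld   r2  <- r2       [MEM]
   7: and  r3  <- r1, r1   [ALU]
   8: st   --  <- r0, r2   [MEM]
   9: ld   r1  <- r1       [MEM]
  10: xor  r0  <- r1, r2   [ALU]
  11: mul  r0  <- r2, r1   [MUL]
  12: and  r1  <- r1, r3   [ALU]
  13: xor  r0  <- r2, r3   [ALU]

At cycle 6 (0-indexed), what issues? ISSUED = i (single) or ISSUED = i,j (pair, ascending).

ISSUED = 9

0. or @i0  | RAW r2
1. st+or @i1&i2  | pair
2. sub @i3  | RAW r1
3. and+st @i4&i5  | pair
4. ld+and @i6&i7  | pair
5. st @i8  | no-port MEM/MEM
6. ld @i9  | RAW r1
7. xor @i10  | WAW r0
8. mul+and @i11&i12  | pair
9. xor @i13  | tail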